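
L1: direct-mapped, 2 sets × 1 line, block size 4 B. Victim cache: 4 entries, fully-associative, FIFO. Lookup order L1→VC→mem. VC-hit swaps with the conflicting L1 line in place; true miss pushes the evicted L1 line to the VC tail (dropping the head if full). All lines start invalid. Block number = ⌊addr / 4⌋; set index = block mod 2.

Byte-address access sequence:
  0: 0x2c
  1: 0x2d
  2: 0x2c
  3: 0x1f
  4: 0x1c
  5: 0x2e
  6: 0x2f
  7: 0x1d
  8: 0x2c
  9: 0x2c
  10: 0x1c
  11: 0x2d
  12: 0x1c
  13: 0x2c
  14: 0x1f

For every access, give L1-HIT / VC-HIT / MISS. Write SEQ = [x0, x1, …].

0: 0x2c (blk 11, set 1) → MISS  vc=[]
1: 0x2d (blk 11, set 1) → L1-HIT  vc=[]
2: 0x2c (blk 11, set 1) → L1-HIT  vc=[]
3: 0x1f (blk 7, set 1) → MISS  vc=[11]
4: 0x1c (blk 7, set 1) → L1-HIT  vc=[11]
5: 0x2e (blk 11, set 1) → VC-HIT  vc=[7]
6: 0x2f (blk 11, set 1) → L1-HIT  vc=[7]
7: 0x1d (blk 7, set 1) → VC-HIT  vc=[11]
8: 0x2c (blk 11, set 1) → VC-HIT  vc=[7]
9: 0x2c (blk 11, set 1) → L1-HIT  vc=[7]
10: 0x1c (blk 7, set 1) → VC-HIT  vc=[11]
11: 0x2d (blk 11, set 1) → VC-HIT  vc=[7]
12: 0x1c (blk 7, set 1) → VC-HIT  vc=[11]
13: 0x2c (blk 11, set 1) → VC-HIT  vc=[7]
14: 0x1f (blk 7, set 1) → VC-HIT  vc=[11]

SEQ = [MISS, L1-HIT, L1-HIT, MISS, L1-HIT, VC-HIT, L1-HIT, VC-HIT, VC-HIT, L1-HIT, VC-HIT, VC-HIT, VC-HIT, VC-HIT, VC-HIT]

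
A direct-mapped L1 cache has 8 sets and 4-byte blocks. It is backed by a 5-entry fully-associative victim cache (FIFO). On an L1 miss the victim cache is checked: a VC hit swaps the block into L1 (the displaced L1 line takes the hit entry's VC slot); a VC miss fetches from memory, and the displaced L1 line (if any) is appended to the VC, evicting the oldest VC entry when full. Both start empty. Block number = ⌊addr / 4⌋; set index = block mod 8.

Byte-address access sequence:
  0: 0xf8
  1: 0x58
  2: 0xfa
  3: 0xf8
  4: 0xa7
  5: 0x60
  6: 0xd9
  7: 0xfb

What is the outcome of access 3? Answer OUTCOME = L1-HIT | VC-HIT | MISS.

  [0] addr=0xf8 blk=62 s=6: MISS | VC []
  [1] addr=0x58 blk=22 s=6: MISS | VC [62]
  [2] addr=0xfa blk=62 s=6: VC-HIT | VC [22]
  [3] addr=0xf8 blk=62 s=6: L1-HIT | VC [22]
  [4] addr=0xa7 blk=41 s=1: MISS | VC [22]
  [5] addr=0x60 blk=24 s=0: MISS | VC [22]
  [6] addr=0xd9 blk=54 s=6: MISS | VC [22, 62]
  [7] addr=0xfb blk=62 s=6: VC-HIT | VC [22, 54]

OUTCOME = L1-HIT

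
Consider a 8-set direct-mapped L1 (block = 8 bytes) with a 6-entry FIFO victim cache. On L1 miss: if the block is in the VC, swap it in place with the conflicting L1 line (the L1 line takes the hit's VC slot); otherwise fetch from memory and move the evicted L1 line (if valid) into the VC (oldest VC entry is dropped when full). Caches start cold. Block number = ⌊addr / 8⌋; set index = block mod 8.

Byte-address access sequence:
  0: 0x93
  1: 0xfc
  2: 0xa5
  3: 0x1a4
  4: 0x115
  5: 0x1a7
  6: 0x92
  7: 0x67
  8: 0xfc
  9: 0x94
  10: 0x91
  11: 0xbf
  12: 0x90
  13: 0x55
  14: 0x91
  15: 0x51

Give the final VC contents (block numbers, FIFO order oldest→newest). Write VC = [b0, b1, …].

VC = [20, 34, 52, 31, 18]

  [0] addr=0x93 blk=18 s=2: MISS | VC []
  [1] addr=0xfc blk=31 s=7: MISS | VC []
  [2] addr=0xa5 blk=20 s=4: MISS | VC []
  [3] addr=0x1a4 blk=52 s=4: MISS | VC [20]
  [4] addr=0x115 blk=34 s=2: MISS | VC [20, 18]
  [5] addr=0x1a7 blk=52 s=4: L1-HIT | VC [20, 18]
  [6] addr=0x92 blk=18 s=2: VC-HIT | VC [20, 34]
  [7] addr=0x67 blk=12 s=4: MISS | VC [20, 34, 52]
  [8] addr=0xfc blk=31 s=7: L1-HIT | VC [20, 34, 52]
  [9] addr=0x94 blk=18 s=2: L1-HIT | VC [20, 34, 52]
  [10] addr=0x91 blk=18 s=2: L1-HIT | VC [20, 34, 52]
  [11] addr=0xbf blk=23 s=7: MISS | VC [20, 34, 52, 31]
  [12] addr=0x90 blk=18 s=2: L1-HIT | VC [20, 34, 52, 31]
  [13] addr=0x55 blk=10 s=2: MISS | VC [20, 34, 52, 31, 18]
  [14] addr=0x91 blk=18 s=2: VC-HIT | VC [20, 34, 52, 31, 10]
  [15] addr=0x51 blk=10 s=2: VC-HIT | VC [20, 34, 52, 31, 18]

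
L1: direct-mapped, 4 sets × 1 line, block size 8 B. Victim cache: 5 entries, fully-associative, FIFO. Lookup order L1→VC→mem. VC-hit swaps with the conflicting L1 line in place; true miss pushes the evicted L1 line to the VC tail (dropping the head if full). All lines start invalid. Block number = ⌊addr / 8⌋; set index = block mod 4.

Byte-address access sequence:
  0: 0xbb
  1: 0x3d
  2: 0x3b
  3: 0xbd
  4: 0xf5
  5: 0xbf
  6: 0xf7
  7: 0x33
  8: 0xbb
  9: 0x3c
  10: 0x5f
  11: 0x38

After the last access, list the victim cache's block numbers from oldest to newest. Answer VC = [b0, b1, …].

VC = [23, 30, 11]

0: 0xbb (blk 23, set 3) → MISS  vc=[]
1: 0x3d (blk 7, set 3) → MISS  vc=[23]
2: 0x3b (blk 7, set 3) → L1-HIT  vc=[23]
3: 0xbd (blk 23, set 3) → VC-HIT  vc=[7]
4: 0xf5 (blk 30, set 2) → MISS  vc=[7]
5: 0xbf (blk 23, set 3) → L1-HIT  vc=[7]
6: 0xf7 (blk 30, set 2) → L1-HIT  vc=[7]
7: 0x33 (blk 6, set 2) → MISS  vc=[7, 30]
8: 0xbb (blk 23, set 3) → L1-HIT  vc=[7, 30]
9: 0x3c (blk 7, set 3) → VC-HIT  vc=[23, 30]
10: 0x5f (blk 11, set 3) → MISS  vc=[23, 30, 7]
11: 0x38 (blk 7, set 3) → VC-HIT  vc=[23, 30, 11]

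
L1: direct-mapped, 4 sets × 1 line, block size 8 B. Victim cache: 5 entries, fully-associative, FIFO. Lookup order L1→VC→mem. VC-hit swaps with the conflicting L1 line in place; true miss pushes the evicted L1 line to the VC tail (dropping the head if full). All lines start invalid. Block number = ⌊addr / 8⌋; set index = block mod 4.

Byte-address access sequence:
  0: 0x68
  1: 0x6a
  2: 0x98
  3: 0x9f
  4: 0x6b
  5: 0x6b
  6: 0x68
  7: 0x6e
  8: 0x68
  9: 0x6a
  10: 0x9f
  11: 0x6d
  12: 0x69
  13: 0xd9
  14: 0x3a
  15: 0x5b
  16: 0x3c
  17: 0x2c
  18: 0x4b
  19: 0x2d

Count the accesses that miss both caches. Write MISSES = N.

0: 0x68 (blk 13, set 1) → MISS  vc=[]
1: 0x6a (blk 13, set 1) → L1-HIT  vc=[]
2: 0x98 (blk 19, set 3) → MISS  vc=[]
3: 0x9f (blk 19, set 3) → L1-HIT  vc=[]
4: 0x6b (blk 13, set 1) → L1-HIT  vc=[]
5: 0x6b (blk 13, set 1) → L1-HIT  vc=[]
6: 0x68 (blk 13, set 1) → L1-HIT  vc=[]
7: 0x6e (blk 13, set 1) → L1-HIT  vc=[]
8: 0x68 (blk 13, set 1) → L1-HIT  vc=[]
9: 0x6a (blk 13, set 1) → L1-HIT  vc=[]
10: 0x9f (blk 19, set 3) → L1-HIT  vc=[]
11: 0x6d (blk 13, set 1) → L1-HIT  vc=[]
12: 0x69 (blk 13, set 1) → L1-HIT  vc=[]
13: 0xd9 (blk 27, set 3) → MISS  vc=[19]
14: 0x3a (blk 7, set 3) → MISS  vc=[19, 27]
15: 0x5b (blk 11, set 3) → MISS  vc=[19, 27, 7]
16: 0x3c (blk 7, set 3) → VC-HIT  vc=[19, 27, 11]
17: 0x2c (blk 5, set 1) → MISS  vc=[19, 27, 11, 13]
18: 0x4b (blk 9, set 1) → MISS  vc=[19, 27, 11, 13, 5]
19: 0x2d (blk 5, set 1) → VC-HIT  vc=[19, 27, 11, 13, 9]

MISSES = 7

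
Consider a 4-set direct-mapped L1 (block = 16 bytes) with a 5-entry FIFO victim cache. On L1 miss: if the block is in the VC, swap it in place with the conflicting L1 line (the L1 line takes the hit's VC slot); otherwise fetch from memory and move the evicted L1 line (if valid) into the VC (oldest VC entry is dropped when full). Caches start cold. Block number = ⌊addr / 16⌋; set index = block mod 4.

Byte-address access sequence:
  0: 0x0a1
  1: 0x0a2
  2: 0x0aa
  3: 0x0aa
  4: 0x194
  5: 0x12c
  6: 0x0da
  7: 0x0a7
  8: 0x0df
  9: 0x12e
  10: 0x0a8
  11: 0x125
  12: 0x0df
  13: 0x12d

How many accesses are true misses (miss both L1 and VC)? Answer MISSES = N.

#0 0xa1→b10/s2 MISS; vc=[]
#1 0xa2→b10/s2 L1-HIT; vc=[]
#2 0xaa→b10/s2 L1-HIT; vc=[]
#3 0xaa→b10/s2 L1-HIT; vc=[]
#4 0x194→b25/s1 MISS; vc=[]
#5 0x12c→b18/s2 MISS; vc=[10]
#6 0xda→b13/s1 MISS; vc=[10,25]
#7 0xa7→b10/s2 VC-HIT; vc=[18,25]
#8 0xdf→b13/s1 L1-HIT; vc=[18,25]
#9 0x12e→b18/s2 VC-HIT; vc=[10,25]
#10 0xa8→b10/s2 VC-HIT; vc=[18,25]
#11 0x125→b18/s2 VC-HIT; vc=[10,25]
#12 0xdf→b13/s1 L1-HIT; vc=[10,25]
#13 0x12d→b18/s2 L1-HIT; vc=[10,25]

MISSES = 4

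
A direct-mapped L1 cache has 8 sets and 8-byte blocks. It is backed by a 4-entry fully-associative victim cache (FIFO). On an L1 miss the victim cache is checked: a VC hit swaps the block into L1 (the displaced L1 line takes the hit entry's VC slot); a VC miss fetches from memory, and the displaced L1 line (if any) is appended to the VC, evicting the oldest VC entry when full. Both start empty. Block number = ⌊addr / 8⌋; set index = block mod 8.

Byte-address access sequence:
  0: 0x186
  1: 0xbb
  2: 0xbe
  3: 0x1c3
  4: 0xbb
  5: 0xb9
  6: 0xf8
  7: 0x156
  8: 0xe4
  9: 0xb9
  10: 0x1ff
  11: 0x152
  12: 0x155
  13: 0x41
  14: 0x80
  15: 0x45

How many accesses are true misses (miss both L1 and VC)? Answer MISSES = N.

#0 0x186→b48/s0 MISS; vc=[]
#1 0xbb→b23/s7 MISS; vc=[]
#2 0xbe→b23/s7 L1-HIT; vc=[]
#3 0x1c3→b56/s0 MISS; vc=[48]
#4 0xbb→b23/s7 L1-HIT; vc=[48]
#5 0xb9→b23/s7 L1-HIT; vc=[48]
#6 0xf8→b31/s7 MISS; vc=[48,23]
#7 0x156→b42/s2 MISS; vc=[48,23]
#8 0xe4→b28/s4 MISS; vc=[48,23]
#9 0xb9→b23/s7 VC-HIT; vc=[48,31]
#10 0x1ff→b63/s7 MISS; vc=[48,31,23]
#11 0x152→b42/s2 L1-HIT; vc=[48,31,23]
#12 0x155→b42/s2 L1-HIT; vc=[48,31,23]
#13 0x41→b8/s0 MISS; vc=[48,31,23,56]
#14 0x80→b16/s0 MISS; vc=[31,23,56,8]
#15 0x45→b8/s0 VC-HIT; vc=[31,23,56,16]

MISSES = 9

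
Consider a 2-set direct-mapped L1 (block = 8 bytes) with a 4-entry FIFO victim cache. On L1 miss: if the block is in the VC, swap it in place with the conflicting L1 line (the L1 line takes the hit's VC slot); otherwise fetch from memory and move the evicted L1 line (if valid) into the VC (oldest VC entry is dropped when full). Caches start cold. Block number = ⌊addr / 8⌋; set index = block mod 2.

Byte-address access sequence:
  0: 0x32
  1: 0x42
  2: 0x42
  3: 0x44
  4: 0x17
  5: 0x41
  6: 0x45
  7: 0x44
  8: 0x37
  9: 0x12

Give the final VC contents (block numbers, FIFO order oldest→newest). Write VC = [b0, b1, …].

  [0] addr=0x32 blk=6 s=0: MISS | VC []
  [1] addr=0x42 blk=8 s=0: MISS | VC [6]
  [2] addr=0x42 blk=8 s=0: L1-HIT | VC [6]
  [3] addr=0x44 blk=8 s=0: L1-HIT | VC [6]
  [4] addr=0x17 blk=2 s=0: MISS | VC [6, 8]
  [5] addr=0x41 blk=8 s=0: VC-HIT | VC [6, 2]
  [6] addr=0x45 blk=8 s=0: L1-HIT | VC [6, 2]
  [7] addr=0x44 blk=8 s=0: L1-HIT | VC [6, 2]
  [8] addr=0x37 blk=6 s=0: VC-HIT | VC [8, 2]
  [9] addr=0x12 blk=2 s=0: VC-HIT | VC [8, 6]

VC = [8, 6]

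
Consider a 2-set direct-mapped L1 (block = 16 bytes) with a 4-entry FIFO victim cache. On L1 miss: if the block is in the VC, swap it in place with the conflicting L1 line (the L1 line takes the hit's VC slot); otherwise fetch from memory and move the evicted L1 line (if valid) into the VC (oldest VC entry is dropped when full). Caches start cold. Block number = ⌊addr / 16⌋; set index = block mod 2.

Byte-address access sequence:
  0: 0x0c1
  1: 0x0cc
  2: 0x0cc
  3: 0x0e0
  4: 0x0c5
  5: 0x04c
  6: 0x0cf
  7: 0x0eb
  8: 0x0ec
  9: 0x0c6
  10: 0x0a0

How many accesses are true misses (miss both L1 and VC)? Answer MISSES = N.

  [0] addr=0xc1 blk=12 s=0: MISS | VC []
  [1] addr=0xcc blk=12 s=0: L1-HIT | VC []
  [2] addr=0xcc blk=12 s=0: L1-HIT | VC []
  [3] addr=0xe0 blk=14 s=0: MISS | VC [12]
  [4] addr=0xc5 blk=12 s=0: VC-HIT | VC [14]
  [5] addr=0x4c blk=4 s=0: MISS | VC [14, 12]
  [6] addr=0xcf blk=12 s=0: VC-HIT | VC [14, 4]
  [7] addr=0xeb blk=14 s=0: VC-HIT | VC [12, 4]
  [8] addr=0xec blk=14 s=0: L1-HIT | VC [12, 4]
  [9] addr=0xc6 blk=12 s=0: VC-HIT | VC [14, 4]
  [10] addr=0xa0 blk=10 s=0: MISS | VC [14, 4, 12]

MISSES = 4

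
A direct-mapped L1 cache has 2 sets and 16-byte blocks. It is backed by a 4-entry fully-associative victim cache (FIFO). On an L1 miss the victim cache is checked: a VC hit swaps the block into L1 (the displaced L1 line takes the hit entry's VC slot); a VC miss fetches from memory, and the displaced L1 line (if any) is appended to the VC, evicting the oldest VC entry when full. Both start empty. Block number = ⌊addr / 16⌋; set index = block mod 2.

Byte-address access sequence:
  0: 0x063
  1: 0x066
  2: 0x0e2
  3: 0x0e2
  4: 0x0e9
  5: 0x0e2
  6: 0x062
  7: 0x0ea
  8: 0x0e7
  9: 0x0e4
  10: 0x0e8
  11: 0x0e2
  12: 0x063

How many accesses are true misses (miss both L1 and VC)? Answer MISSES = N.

  [0] addr=0x63 blk=6 s=0: MISS | VC []
  [1] addr=0x66 blk=6 s=0: L1-HIT | VC []
  [2] addr=0xe2 blk=14 s=0: MISS | VC [6]
  [3] addr=0xe2 blk=14 s=0: L1-HIT | VC [6]
  [4] addr=0xe9 blk=14 s=0: L1-HIT | VC [6]
  [5] addr=0xe2 blk=14 s=0: L1-HIT | VC [6]
  [6] addr=0x62 blk=6 s=0: VC-HIT | VC [14]
  [7] addr=0xea blk=14 s=0: VC-HIT | VC [6]
  [8] addr=0xe7 blk=14 s=0: L1-HIT | VC [6]
  [9] addr=0xe4 blk=14 s=0: L1-HIT | VC [6]
  [10] addr=0xe8 blk=14 s=0: L1-HIT | VC [6]
  [11] addr=0xe2 blk=14 s=0: L1-HIT | VC [6]
  [12] addr=0x63 blk=6 s=0: VC-HIT | VC [14]

MISSES = 2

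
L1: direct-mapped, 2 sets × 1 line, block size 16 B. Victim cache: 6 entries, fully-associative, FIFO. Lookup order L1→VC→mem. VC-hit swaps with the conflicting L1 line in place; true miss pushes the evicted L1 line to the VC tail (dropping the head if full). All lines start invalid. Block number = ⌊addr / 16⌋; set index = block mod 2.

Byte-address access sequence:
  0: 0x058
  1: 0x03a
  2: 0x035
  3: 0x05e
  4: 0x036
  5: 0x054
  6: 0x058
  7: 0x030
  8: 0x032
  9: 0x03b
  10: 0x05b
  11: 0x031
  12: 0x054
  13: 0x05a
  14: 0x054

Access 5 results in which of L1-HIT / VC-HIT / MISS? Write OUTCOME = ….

OUTCOME = VC-HIT

#0 0x58→b5/s1 MISS; vc=[]
#1 0x3a→b3/s1 MISS; vc=[5]
#2 0x35→b3/s1 L1-HIT; vc=[5]
#3 0x5e→b5/s1 VC-HIT; vc=[3]
#4 0x36→b3/s1 VC-HIT; vc=[5]
#5 0x54→b5/s1 VC-HIT; vc=[3]
#6 0x58→b5/s1 L1-HIT; vc=[3]
#7 0x30→b3/s1 VC-HIT; vc=[5]
#8 0x32→b3/s1 L1-HIT; vc=[5]
#9 0x3b→b3/s1 L1-HIT; vc=[5]
#10 0x5b→b5/s1 VC-HIT; vc=[3]
#11 0x31→b3/s1 VC-HIT; vc=[5]
#12 0x54→b5/s1 VC-HIT; vc=[3]
#13 0x5a→b5/s1 L1-HIT; vc=[3]
#14 0x54→b5/s1 L1-HIT; vc=[3]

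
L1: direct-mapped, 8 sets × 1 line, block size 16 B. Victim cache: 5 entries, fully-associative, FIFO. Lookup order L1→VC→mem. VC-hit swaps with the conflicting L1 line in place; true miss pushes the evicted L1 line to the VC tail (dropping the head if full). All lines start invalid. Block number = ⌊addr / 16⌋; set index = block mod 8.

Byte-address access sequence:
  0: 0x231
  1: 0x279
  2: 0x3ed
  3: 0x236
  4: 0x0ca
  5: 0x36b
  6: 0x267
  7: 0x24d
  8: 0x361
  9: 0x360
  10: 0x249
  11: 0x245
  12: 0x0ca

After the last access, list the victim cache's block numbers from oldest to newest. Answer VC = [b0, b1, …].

  [0] addr=0x231 blk=35 s=3: MISS | VC []
  [1] addr=0x279 blk=39 s=7: MISS | VC []
  [2] addr=0x3ed blk=62 s=6: MISS | VC []
  [3] addr=0x236 blk=35 s=3: L1-HIT | VC []
  [4] addr=0xca blk=12 s=4: MISS | VC []
  [5] addr=0x36b blk=54 s=6: MISS | VC [62]
  [6] addr=0x267 blk=38 s=6: MISS | VC [62, 54]
  [7] addr=0x24d blk=36 s=4: MISS | VC [62, 54, 12]
  [8] addr=0x361 blk=54 s=6: VC-HIT | VC [62, 38, 12]
  [9] addr=0x360 blk=54 s=6: L1-HIT | VC [62, 38, 12]
  [10] addr=0x249 blk=36 s=4: L1-HIT | VC [62, 38, 12]
  [11] addr=0x245 blk=36 s=4: L1-HIT | VC [62, 38, 12]
  [12] addr=0xca blk=12 s=4: VC-HIT | VC [62, 38, 36]

VC = [62, 38, 36]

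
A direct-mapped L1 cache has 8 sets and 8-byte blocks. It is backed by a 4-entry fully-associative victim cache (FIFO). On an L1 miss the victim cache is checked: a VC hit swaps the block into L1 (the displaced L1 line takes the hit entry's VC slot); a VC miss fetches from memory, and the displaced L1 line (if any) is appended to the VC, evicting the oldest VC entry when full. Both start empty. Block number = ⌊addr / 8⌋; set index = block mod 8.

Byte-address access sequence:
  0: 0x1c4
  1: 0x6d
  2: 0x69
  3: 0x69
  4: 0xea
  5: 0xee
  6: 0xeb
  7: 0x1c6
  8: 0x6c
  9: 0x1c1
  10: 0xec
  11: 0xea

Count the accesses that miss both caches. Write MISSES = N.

MISSES = 3

0: 0x1c4 (blk 56, set 0) → MISS  vc=[]
1: 0x6d (blk 13, set 5) → MISS  vc=[]
2: 0x69 (blk 13, set 5) → L1-HIT  vc=[]
3: 0x69 (blk 13, set 5) → L1-HIT  vc=[]
4: 0xea (blk 29, set 5) → MISS  vc=[13]
5: 0xee (blk 29, set 5) → L1-HIT  vc=[13]
6: 0xeb (blk 29, set 5) → L1-HIT  vc=[13]
7: 0x1c6 (blk 56, set 0) → L1-HIT  vc=[13]
8: 0x6c (blk 13, set 5) → VC-HIT  vc=[29]
9: 0x1c1 (blk 56, set 0) → L1-HIT  vc=[29]
10: 0xec (blk 29, set 5) → VC-HIT  vc=[13]
11: 0xea (blk 29, set 5) → L1-HIT  vc=[13]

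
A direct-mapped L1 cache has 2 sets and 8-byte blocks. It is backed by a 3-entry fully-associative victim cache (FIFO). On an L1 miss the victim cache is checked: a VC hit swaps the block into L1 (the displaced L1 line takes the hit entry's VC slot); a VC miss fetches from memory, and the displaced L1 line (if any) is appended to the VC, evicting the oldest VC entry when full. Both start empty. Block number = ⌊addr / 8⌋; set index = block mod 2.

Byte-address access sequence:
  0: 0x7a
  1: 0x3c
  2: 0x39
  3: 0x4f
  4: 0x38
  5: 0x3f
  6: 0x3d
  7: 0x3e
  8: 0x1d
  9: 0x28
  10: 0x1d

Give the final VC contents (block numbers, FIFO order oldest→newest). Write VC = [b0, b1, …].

  [0] addr=0x7a blk=15 s=1: MISS | VC []
  [1] addr=0x3c blk=7 s=1: MISS | VC [15]
  [2] addr=0x39 blk=7 s=1: L1-HIT | VC [15]
  [3] addr=0x4f blk=9 s=1: MISS | VC [15, 7]
  [4] addr=0x38 blk=7 s=1: VC-HIT | VC [15, 9]
  [5] addr=0x3f blk=7 s=1: L1-HIT | VC [15, 9]
  [6] addr=0x3d blk=7 s=1: L1-HIT | VC [15, 9]
  [7] addr=0x3e blk=7 s=1: L1-HIT | VC [15, 9]
  [8] addr=0x1d blk=3 s=1: MISS | VC [15, 9, 7]
  [9] addr=0x28 blk=5 s=1: MISS | VC [9, 7, 3]
  [10] addr=0x1d blk=3 s=1: VC-HIT | VC [9, 7, 5]

VC = [9, 7, 5]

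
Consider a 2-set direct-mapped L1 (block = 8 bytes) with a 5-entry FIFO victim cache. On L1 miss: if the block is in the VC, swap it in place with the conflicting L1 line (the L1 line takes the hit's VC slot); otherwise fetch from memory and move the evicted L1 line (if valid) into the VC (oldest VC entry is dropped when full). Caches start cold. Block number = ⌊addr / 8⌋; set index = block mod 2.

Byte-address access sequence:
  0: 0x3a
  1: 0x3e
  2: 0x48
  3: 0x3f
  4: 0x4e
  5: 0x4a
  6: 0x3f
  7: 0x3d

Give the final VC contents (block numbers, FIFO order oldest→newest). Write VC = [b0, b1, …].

  [0] addr=0x3a blk=7 s=1: MISS | VC []
  [1] addr=0x3e blk=7 s=1: L1-HIT | VC []
  [2] addr=0x48 blk=9 s=1: MISS | VC [7]
  [3] addr=0x3f blk=7 s=1: VC-HIT | VC [9]
  [4] addr=0x4e blk=9 s=1: VC-HIT | VC [7]
  [5] addr=0x4a blk=9 s=1: L1-HIT | VC [7]
  [6] addr=0x3f blk=7 s=1: VC-HIT | VC [9]
  [7] addr=0x3d blk=7 s=1: L1-HIT | VC [9]

VC = [9]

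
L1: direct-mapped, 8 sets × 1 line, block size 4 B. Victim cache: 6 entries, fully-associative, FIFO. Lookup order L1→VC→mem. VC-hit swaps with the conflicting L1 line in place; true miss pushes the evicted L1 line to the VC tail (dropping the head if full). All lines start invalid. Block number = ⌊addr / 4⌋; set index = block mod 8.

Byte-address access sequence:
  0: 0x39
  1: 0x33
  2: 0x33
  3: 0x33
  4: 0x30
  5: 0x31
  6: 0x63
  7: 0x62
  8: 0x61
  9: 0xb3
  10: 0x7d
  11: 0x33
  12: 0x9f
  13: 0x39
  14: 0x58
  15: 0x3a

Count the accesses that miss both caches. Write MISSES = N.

MISSES = 7

#0 0x39→b14/s6 MISS; vc=[]
#1 0x33→b12/s4 MISS; vc=[]
#2 0x33→b12/s4 L1-HIT; vc=[]
#3 0x33→b12/s4 L1-HIT; vc=[]
#4 0x30→b12/s4 L1-HIT; vc=[]
#5 0x31→b12/s4 L1-HIT; vc=[]
#6 0x63→b24/s0 MISS; vc=[]
#7 0x62→b24/s0 L1-HIT; vc=[]
#8 0x61→b24/s0 L1-HIT; vc=[]
#9 0xb3→b44/s4 MISS; vc=[12]
#10 0x7d→b31/s7 MISS; vc=[12]
#11 0x33→b12/s4 VC-HIT; vc=[44]
#12 0x9f→b39/s7 MISS; vc=[44,31]
#13 0x39→b14/s6 L1-HIT; vc=[44,31]
#14 0x58→b22/s6 MISS; vc=[44,31,14]
#15 0x3a→b14/s6 VC-HIT; vc=[44,31,22]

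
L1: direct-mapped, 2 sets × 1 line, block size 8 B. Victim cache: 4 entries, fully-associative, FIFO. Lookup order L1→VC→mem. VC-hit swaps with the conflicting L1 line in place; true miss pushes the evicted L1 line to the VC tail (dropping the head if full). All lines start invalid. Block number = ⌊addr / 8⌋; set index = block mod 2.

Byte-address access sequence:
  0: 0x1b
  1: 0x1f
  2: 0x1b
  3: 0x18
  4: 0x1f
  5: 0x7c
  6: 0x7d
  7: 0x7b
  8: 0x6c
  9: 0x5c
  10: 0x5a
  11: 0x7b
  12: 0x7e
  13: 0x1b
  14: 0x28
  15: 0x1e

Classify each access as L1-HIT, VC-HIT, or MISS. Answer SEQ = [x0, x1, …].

SEQ = [MISS, L1-HIT, L1-HIT, L1-HIT, L1-HIT, MISS, L1-HIT, L1-HIT, MISS, MISS, L1-HIT, VC-HIT, L1-HIT, VC-HIT, MISS, VC-HIT]

  [0] addr=0x1b blk=3 s=1: MISS | VC []
  [1] addr=0x1f blk=3 s=1: L1-HIT | VC []
  [2] addr=0x1b blk=3 s=1: L1-HIT | VC []
  [3] addr=0x18 blk=3 s=1: L1-HIT | VC []
  [4] addr=0x1f blk=3 s=1: L1-HIT | VC []
  [5] addr=0x7c blk=15 s=1: MISS | VC [3]
  [6] addr=0x7d blk=15 s=1: L1-HIT | VC [3]
  [7] addr=0x7b blk=15 s=1: L1-HIT | VC [3]
  [8] addr=0x6c blk=13 s=1: MISS | VC [3, 15]
  [9] addr=0x5c blk=11 s=1: MISS | VC [3, 15, 13]
  [10] addr=0x5a blk=11 s=1: L1-HIT | VC [3, 15, 13]
  [11] addr=0x7b blk=15 s=1: VC-HIT | VC [3, 11, 13]
  [12] addr=0x7e blk=15 s=1: L1-HIT | VC [3, 11, 13]
  [13] addr=0x1b blk=3 s=1: VC-HIT | VC [15, 11, 13]
  [14] addr=0x28 blk=5 s=1: MISS | VC [15, 11, 13, 3]
  [15] addr=0x1e blk=3 s=1: VC-HIT | VC [15, 11, 13, 5]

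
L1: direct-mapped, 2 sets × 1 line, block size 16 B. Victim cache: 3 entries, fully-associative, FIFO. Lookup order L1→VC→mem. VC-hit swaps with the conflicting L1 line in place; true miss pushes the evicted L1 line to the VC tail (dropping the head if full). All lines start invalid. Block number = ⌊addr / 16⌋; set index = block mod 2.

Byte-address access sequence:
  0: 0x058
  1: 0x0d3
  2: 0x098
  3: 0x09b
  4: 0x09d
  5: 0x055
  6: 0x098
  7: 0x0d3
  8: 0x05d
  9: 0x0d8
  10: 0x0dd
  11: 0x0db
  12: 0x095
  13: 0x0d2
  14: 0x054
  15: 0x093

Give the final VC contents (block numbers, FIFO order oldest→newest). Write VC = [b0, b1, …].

0: 0x58 (blk 5, set 1) → MISS  vc=[]
1: 0xd3 (blk 13, set 1) → MISS  vc=[5]
2: 0x98 (blk 9, set 1) → MISS  vc=[5, 13]
3: 0x9b (blk 9, set 1) → L1-HIT  vc=[5, 13]
4: 0x9d (blk 9, set 1) → L1-HIT  vc=[5, 13]
5: 0x55 (blk 5, set 1) → VC-HIT  vc=[9, 13]
6: 0x98 (blk 9, set 1) → VC-HIT  vc=[5, 13]
7: 0xd3 (blk 13, set 1) → VC-HIT  vc=[5, 9]
8: 0x5d (blk 5, set 1) → VC-HIT  vc=[13, 9]
9: 0xd8 (blk 13, set 1) → VC-HIT  vc=[5, 9]
10: 0xdd (blk 13, set 1) → L1-HIT  vc=[5, 9]
11: 0xdb (blk 13, set 1) → L1-HIT  vc=[5, 9]
12: 0x95 (blk 9, set 1) → VC-HIT  vc=[5, 13]
13: 0xd2 (blk 13, set 1) → VC-HIT  vc=[5, 9]
14: 0x54 (blk 5, set 1) → VC-HIT  vc=[13, 9]
15: 0x93 (blk 9, set 1) → VC-HIT  vc=[13, 5]

VC = [13, 5]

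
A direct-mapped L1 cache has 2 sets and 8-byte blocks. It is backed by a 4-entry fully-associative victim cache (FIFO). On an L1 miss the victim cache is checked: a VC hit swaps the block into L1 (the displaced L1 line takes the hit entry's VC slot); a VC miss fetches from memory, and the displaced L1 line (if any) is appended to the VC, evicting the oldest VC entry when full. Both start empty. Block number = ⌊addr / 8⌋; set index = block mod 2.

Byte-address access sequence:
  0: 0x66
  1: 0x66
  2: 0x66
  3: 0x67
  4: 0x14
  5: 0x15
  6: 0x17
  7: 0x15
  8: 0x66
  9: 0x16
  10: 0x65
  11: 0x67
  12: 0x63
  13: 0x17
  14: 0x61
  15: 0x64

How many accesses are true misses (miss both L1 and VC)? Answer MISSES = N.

MISSES = 2

#0 0x66→b12/s0 MISS; vc=[]
#1 0x66→b12/s0 L1-HIT; vc=[]
#2 0x66→b12/s0 L1-HIT; vc=[]
#3 0x67→b12/s0 L1-HIT; vc=[]
#4 0x14→b2/s0 MISS; vc=[12]
#5 0x15→b2/s0 L1-HIT; vc=[12]
#6 0x17→b2/s0 L1-HIT; vc=[12]
#7 0x15→b2/s0 L1-HIT; vc=[12]
#8 0x66→b12/s0 VC-HIT; vc=[2]
#9 0x16→b2/s0 VC-HIT; vc=[12]
#10 0x65→b12/s0 VC-HIT; vc=[2]
#11 0x67→b12/s0 L1-HIT; vc=[2]
#12 0x63→b12/s0 L1-HIT; vc=[2]
#13 0x17→b2/s0 VC-HIT; vc=[12]
#14 0x61→b12/s0 VC-HIT; vc=[2]
#15 0x64→b12/s0 L1-HIT; vc=[2]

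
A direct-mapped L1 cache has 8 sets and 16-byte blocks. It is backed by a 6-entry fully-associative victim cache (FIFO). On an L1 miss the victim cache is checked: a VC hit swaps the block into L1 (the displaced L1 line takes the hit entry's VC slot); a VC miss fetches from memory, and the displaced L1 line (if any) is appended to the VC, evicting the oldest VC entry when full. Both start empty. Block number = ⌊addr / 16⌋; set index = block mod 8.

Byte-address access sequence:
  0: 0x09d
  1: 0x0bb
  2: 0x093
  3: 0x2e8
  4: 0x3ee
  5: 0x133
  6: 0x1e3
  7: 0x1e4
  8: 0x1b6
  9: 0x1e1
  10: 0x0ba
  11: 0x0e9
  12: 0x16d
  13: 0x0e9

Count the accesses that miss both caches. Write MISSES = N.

  [0] addr=0x9d blk=9 s=1: MISS | VC []
  [1] addr=0xbb blk=11 s=3: MISS | VC []
  [2] addr=0x93 blk=9 s=1: L1-HIT | VC []
  [3] addr=0x2e8 blk=46 s=6: MISS | VC []
  [4] addr=0x3ee blk=62 s=6: MISS | VC [46]
  [5] addr=0x133 blk=19 s=3: MISS | VC [46, 11]
  [6] addr=0x1e3 blk=30 s=6: MISS | VC [46, 11, 62]
  [7] addr=0x1e4 blk=30 s=6: L1-HIT | VC [46, 11, 62]
  [8] addr=0x1b6 blk=27 s=3: MISS | VC [46, 11, 62, 19]
  [9] addr=0x1e1 blk=30 s=6: L1-HIT | VC [46, 11, 62, 19]
  [10] addr=0xba blk=11 s=3: VC-HIT | VC [46, 27, 62, 19]
  [11] addr=0xe9 blk=14 s=6: MISS | VC [46, 27, 62, 19, 30]
  [12] addr=0x16d blk=22 s=6: MISS | VC [46, 27, 62, 19, 30, 14]
  [13] addr=0xe9 blk=14 s=6: VC-HIT | VC [46, 27, 62, 19, 30, 22]

MISSES = 9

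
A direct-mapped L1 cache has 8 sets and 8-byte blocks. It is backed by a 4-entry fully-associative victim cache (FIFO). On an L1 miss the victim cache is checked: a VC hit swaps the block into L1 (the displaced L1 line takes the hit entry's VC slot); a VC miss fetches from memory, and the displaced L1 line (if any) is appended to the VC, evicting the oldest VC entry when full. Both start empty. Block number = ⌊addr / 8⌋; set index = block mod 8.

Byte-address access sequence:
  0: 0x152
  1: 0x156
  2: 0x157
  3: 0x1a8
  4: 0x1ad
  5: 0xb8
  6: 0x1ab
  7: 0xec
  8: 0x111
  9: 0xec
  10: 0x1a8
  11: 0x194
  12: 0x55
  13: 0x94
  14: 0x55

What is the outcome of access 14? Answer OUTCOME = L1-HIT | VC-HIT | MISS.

0: 0x152 (blk 42, set 2) → MISS  vc=[]
1: 0x156 (blk 42, set 2) → L1-HIT  vc=[]
2: 0x157 (blk 42, set 2) → L1-HIT  vc=[]
3: 0x1a8 (blk 53, set 5) → MISS  vc=[]
4: 0x1ad (blk 53, set 5) → L1-HIT  vc=[]
5: 0xb8 (blk 23, set 7) → MISS  vc=[]
6: 0x1ab (blk 53, set 5) → L1-HIT  vc=[]
7: 0xec (blk 29, set 5) → MISS  vc=[53]
8: 0x111 (blk 34, set 2) → MISS  vc=[53, 42]
9: 0xec (blk 29, set 5) → L1-HIT  vc=[53, 42]
10: 0x1a8 (blk 53, set 5) → VC-HIT  vc=[29, 42]
11: 0x194 (blk 50, set 2) → MISS  vc=[29, 42, 34]
12: 0x55 (blk 10, set 2) → MISS  vc=[29, 42, 34, 50]
13: 0x94 (blk 18, set 2) → MISS  vc=[42, 34, 50, 10]
14: 0x55 (blk 10, set 2) → VC-HIT  vc=[42, 34, 50, 18]

OUTCOME = VC-HIT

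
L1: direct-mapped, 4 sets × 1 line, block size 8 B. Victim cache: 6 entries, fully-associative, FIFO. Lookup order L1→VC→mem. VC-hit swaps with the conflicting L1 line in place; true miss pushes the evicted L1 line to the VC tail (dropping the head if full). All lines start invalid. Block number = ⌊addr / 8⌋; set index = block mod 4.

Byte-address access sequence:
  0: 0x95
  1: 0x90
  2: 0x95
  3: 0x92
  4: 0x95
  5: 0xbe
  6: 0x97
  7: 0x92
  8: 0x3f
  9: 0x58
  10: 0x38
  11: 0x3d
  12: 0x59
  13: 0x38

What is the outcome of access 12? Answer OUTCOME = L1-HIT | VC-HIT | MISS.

  [0] addr=0x95 blk=18 s=2: MISS | VC []
  [1] addr=0x90 blk=18 s=2: L1-HIT | VC []
  [2] addr=0x95 blk=18 s=2: L1-HIT | VC []
  [3] addr=0x92 blk=18 s=2: L1-HIT | VC []
  [4] addr=0x95 blk=18 s=2: L1-HIT | VC []
  [5] addr=0xbe blk=23 s=3: MISS | VC []
  [6] addr=0x97 blk=18 s=2: L1-HIT | VC []
  [7] addr=0x92 blk=18 s=2: L1-HIT | VC []
  [8] addr=0x3f blk=7 s=3: MISS | VC [23]
  [9] addr=0x58 blk=11 s=3: MISS | VC [23, 7]
  [10] addr=0x38 blk=7 s=3: VC-HIT | VC [23, 11]
  [11] addr=0x3d blk=7 s=3: L1-HIT | VC [23, 11]
  [12] addr=0x59 blk=11 s=3: VC-HIT | VC [23, 7]
  [13] addr=0x38 blk=7 s=3: VC-HIT | VC [23, 11]

OUTCOME = VC-HIT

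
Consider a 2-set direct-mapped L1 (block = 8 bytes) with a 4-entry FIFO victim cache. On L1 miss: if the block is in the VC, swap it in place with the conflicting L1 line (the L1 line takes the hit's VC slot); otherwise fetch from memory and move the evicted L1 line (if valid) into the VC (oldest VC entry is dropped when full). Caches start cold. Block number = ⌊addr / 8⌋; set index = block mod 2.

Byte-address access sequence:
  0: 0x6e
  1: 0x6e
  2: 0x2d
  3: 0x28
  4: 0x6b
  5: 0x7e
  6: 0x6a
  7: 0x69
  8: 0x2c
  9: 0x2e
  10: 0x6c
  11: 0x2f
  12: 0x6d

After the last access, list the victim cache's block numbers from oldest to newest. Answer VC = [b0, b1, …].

#0 0x6e→b13/s1 MISS; vc=[]
#1 0x6e→b13/s1 L1-HIT; vc=[]
#2 0x2d→b5/s1 MISS; vc=[13]
#3 0x28→b5/s1 L1-HIT; vc=[13]
#4 0x6b→b13/s1 VC-HIT; vc=[5]
#5 0x7e→b15/s1 MISS; vc=[5,13]
#6 0x6a→b13/s1 VC-HIT; vc=[5,15]
#7 0x69→b13/s1 L1-HIT; vc=[5,15]
#8 0x2c→b5/s1 VC-HIT; vc=[13,15]
#9 0x2e→b5/s1 L1-HIT; vc=[13,15]
#10 0x6c→b13/s1 VC-HIT; vc=[5,15]
#11 0x2f→b5/s1 VC-HIT; vc=[13,15]
#12 0x6d→b13/s1 VC-HIT; vc=[5,15]

VC = [5, 15]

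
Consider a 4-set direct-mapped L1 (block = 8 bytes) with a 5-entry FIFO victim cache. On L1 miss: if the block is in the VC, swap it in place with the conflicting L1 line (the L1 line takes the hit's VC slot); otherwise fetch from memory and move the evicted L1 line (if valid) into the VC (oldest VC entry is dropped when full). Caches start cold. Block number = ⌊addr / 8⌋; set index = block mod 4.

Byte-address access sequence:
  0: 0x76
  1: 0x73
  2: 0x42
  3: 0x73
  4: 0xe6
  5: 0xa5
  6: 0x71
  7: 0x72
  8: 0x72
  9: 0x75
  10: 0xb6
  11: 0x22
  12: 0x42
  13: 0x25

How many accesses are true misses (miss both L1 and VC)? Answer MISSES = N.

#0 0x76→b14/s2 MISS; vc=[]
#1 0x73→b14/s2 L1-HIT; vc=[]
#2 0x42→b8/s0 MISS; vc=[]
#3 0x73→b14/s2 L1-HIT; vc=[]
#4 0xe6→b28/s0 MISS; vc=[8]
#5 0xa5→b20/s0 MISS; vc=[8,28]
#6 0x71→b14/s2 L1-HIT; vc=[8,28]
#7 0x72→b14/s2 L1-HIT; vc=[8,28]
#8 0x72→b14/s2 L1-HIT; vc=[8,28]
#9 0x75→b14/s2 L1-HIT; vc=[8,28]
#10 0xb6→b22/s2 MISS; vc=[8,28,14]
#11 0x22→b4/s0 MISS; vc=[8,28,14,20]
#12 0x42→b8/s0 VC-HIT; vc=[4,28,14,20]
#13 0x25→b4/s0 VC-HIT; vc=[8,28,14,20]

MISSES = 6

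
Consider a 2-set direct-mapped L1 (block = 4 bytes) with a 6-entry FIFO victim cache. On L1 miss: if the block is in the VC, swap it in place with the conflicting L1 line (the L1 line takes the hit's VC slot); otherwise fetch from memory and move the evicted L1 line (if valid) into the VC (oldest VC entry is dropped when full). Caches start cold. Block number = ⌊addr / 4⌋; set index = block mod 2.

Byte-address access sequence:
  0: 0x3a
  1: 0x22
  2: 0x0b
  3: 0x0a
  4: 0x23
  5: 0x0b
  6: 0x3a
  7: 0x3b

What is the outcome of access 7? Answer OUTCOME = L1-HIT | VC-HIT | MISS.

OUTCOME = L1-HIT

#0 0x3a→b14/s0 MISS; vc=[]
#1 0x22→b8/s0 MISS; vc=[14]
#2 0xb→b2/s0 MISS; vc=[14,8]
#3 0xa→b2/s0 L1-HIT; vc=[14,8]
#4 0x23→b8/s0 VC-HIT; vc=[14,2]
#5 0xb→b2/s0 VC-HIT; vc=[14,8]
#6 0x3a→b14/s0 VC-HIT; vc=[2,8]
#7 0x3b→b14/s0 L1-HIT; vc=[2,8]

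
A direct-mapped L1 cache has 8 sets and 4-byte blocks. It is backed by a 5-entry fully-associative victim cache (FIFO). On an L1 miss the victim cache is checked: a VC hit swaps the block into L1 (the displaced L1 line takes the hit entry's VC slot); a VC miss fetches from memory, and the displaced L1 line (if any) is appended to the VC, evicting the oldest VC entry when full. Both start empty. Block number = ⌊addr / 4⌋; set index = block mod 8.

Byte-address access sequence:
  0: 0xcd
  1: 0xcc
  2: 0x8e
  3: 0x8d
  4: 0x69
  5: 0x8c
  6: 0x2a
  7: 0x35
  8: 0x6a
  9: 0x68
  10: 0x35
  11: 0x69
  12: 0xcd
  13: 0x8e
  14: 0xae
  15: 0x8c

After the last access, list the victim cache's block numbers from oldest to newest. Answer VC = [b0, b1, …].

VC = [51, 10, 43]

  [0] addr=0xcd blk=51 s=3: MISS | VC []
  [1] addr=0xcc blk=51 s=3: L1-HIT | VC []
  [2] addr=0x8e blk=35 s=3: MISS | VC [51]
  [3] addr=0x8d blk=35 s=3: L1-HIT | VC [51]
  [4] addr=0x69 blk=26 s=2: MISS | VC [51]
  [5] addr=0x8c blk=35 s=3: L1-HIT | VC [51]
  [6] addr=0x2a blk=10 s=2: MISS | VC [51, 26]
  [7] addr=0x35 blk=13 s=5: MISS | VC [51, 26]
  [8] addr=0x6a blk=26 s=2: VC-HIT | VC [51, 10]
  [9] addr=0x68 blk=26 s=2: L1-HIT | VC [51, 10]
  [10] addr=0x35 blk=13 s=5: L1-HIT | VC [51, 10]
  [11] addr=0x69 blk=26 s=2: L1-HIT | VC [51, 10]
  [12] addr=0xcd blk=51 s=3: VC-HIT | VC [35, 10]
  [13] addr=0x8e blk=35 s=3: VC-HIT | VC [51, 10]
  [14] addr=0xae blk=43 s=3: MISS | VC [51, 10, 35]
  [15] addr=0x8c blk=35 s=3: VC-HIT | VC [51, 10, 43]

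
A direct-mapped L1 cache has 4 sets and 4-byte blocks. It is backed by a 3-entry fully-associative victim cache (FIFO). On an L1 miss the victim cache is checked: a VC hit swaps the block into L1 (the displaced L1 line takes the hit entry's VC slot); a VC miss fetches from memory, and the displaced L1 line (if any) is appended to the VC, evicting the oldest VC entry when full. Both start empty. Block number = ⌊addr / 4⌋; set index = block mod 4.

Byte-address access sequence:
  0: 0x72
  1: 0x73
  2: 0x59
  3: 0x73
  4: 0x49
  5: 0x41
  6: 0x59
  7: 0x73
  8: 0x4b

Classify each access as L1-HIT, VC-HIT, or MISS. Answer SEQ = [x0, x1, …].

#0 0x72→b28/s0 MISS; vc=[]
#1 0x73→b28/s0 L1-HIT; vc=[]
#2 0x59→b22/s2 MISS; vc=[]
#3 0x73→b28/s0 L1-HIT; vc=[]
#4 0x49→b18/s2 MISS; vc=[22]
#5 0x41→b16/s0 MISS; vc=[22,28]
#6 0x59→b22/s2 VC-HIT; vc=[18,28]
#7 0x73→b28/s0 VC-HIT; vc=[18,16]
#8 0x4b→b18/s2 VC-HIT; vc=[22,16]

SEQ = [MISS, L1-HIT, MISS, L1-HIT, MISS, MISS, VC-HIT, VC-HIT, VC-HIT]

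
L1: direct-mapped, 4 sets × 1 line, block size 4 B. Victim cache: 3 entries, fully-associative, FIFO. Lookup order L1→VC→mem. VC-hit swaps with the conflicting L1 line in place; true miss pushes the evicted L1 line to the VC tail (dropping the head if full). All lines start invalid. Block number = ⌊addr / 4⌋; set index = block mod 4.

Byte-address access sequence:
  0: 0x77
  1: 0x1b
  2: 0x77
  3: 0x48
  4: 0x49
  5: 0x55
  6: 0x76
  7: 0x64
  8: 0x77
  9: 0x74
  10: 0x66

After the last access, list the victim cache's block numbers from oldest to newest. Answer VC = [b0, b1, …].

VC = [6, 21, 29]

#0 0x77→b29/s1 MISS; vc=[]
#1 0x1b→b6/s2 MISS; vc=[]
#2 0x77→b29/s1 L1-HIT; vc=[]
#3 0x48→b18/s2 MISS; vc=[6]
#4 0x49→b18/s2 L1-HIT; vc=[6]
#5 0x55→b21/s1 MISS; vc=[6,29]
#6 0x76→b29/s1 VC-HIT; vc=[6,21]
#7 0x64→b25/s1 MISS; vc=[6,21,29]
#8 0x77→b29/s1 VC-HIT; vc=[6,21,25]
#9 0x74→b29/s1 L1-HIT; vc=[6,21,25]
#10 0x66→b25/s1 VC-HIT; vc=[6,21,29]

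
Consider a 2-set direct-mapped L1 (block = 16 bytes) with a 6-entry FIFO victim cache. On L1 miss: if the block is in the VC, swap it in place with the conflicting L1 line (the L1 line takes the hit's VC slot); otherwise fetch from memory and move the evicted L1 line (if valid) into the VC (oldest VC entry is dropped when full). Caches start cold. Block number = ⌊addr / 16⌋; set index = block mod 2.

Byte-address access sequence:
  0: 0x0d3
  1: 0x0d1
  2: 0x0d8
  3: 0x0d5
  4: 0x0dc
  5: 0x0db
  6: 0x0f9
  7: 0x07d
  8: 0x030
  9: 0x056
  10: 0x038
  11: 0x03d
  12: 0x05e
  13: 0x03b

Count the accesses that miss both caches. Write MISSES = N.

0: 0xd3 (blk 13, set 1) → MISS  vc=[]
1: 0xd1 (blk 13, set 1) → L1-HIT  vc=[]
2: 0xd8 (blk 13, set 1) → L1-HIT  vc=[]
3: 0xd5 (blk 13, set 1) → L1-HIT  vc=[]
4: 0xdc (blk 13, set 1) → L1-HIT  vc=[]
5: 0xdb (blk 13, set 1) → L1-HIT  vc=[]
6: 0xf9 (blk 15, set 1) → MISS  vc=[13]
7: 0x7d (blk 7, set 1) → MISS  vc=[13, 15]
8: 0x30 (blk 3, set 1) → MISS  vc=[13, 15, 7]
9: 0x56 (blk 5, set 1) → MISS  vc=[13, 15, 7, 3]
10: 0x38 (blk 3, set 1) → VC-HIT  vc=[13, 15, 7, 5]
11: 0x3d (blk 3, set 1) → L1-HIT  vc=[13, 15, 7, 5]
12: 0x5e (blk 5, set 1) → VC-HIT  vc=[13, 15, 7, 3]
13: 0x3b (blk 3, set 1) → VC-HIT  vc=[13, 15, 7, 5]

MISSES = 5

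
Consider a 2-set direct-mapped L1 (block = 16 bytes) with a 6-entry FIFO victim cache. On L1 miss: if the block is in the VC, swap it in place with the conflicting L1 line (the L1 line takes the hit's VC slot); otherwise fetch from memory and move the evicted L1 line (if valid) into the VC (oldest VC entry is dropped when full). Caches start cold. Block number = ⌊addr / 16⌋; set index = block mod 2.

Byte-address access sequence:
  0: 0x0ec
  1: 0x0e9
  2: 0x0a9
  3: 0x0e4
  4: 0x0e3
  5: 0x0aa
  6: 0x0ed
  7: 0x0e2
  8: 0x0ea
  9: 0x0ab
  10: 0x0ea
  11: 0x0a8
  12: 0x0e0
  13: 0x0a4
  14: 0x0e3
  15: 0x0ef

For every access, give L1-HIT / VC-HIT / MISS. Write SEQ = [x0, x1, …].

SEQ = [MISS, L1-HIT, MISS, VC-HIT, L1-HIT, VC-HIT, VC-HIT, L1-HIT, L1-HIT, VC-HIT, VC-HIT, VC-HIT, VC-HIT, VC-HIT, VC-HIT, L1-HIT]

0: 0xec (blk 14, set 0) → MISS  vc=[]
1: 0xe9 (blk 14, set 0) → L1-HIT  vc=[]
2: 0xa9 (blk 10, set 0) → MISS  vc=[14]
3: 0xe4 (blk 14, set 0) → VC-HIT  vc=[10]
4: 0xe3 (blk 14, set 0) → L1-HIT  vc=[10]
5: 0xaa (blk 10, set 0) → VC-HIT  vc=[14]
6: 0xed (blk 14, set 0) → VC-HIT  vc=[10]
7: 0xe2 (blk 14, set 0) → L1-HIT  vc=[10]
8: 0xea (blk 14, set 0) → L1-HIT  vc=[10]
9: 0xab (blk 10, set 0) → VC-HIT  vc=[14]
10: 0xea (blk 14, set 0) → VC-HIT  vc=[10]
11: 0xa8 (blk 10, set 0) → VC-HIT  vc=[14]
12: 0xe0 (blk 14, set 0) → VC-HIT  vc=[10]
13: 0xa4 (blk 10, set 0) → VC-HIT  vc=[14]
14: 0xe3 (blk 14, set 0) → VC-HIT  vc=[10]
15: 0xef (blk 14, set 0) → L1-HIT  vc=[10]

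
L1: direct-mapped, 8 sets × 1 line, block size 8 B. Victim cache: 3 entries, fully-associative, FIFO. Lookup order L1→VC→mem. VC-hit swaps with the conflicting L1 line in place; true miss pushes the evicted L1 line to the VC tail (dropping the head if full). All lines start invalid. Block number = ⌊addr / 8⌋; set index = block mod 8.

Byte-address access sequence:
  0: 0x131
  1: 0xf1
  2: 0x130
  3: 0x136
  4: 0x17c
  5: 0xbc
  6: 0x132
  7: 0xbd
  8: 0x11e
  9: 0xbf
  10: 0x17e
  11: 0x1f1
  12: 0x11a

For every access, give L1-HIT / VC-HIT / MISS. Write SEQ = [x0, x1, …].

SEQ = [MISS, MISS, VC-HIT, L1-HIT, MISS, MISS, L1-HIT, L1-HIT, MISS, L1-HIT, VC-HIT, MISS, L1-HIT]

  [0] addr=0x131 blk=38 s=6: MISS | VC []
  [1] addr=0xf1 blk=30 s=6: MISS | VC [38]
  [2] addr=0x130 blk=38 s=6: VC-HIT | VC [30]
  [3] addr=0x136 blk=38 s=6: L1-HIT | VC [30]
  [4] addr=0x17c blk=47 s=7: MISS | VC [30]
  [5] addr=0xbc blk=23 s=7: MISS | VC [30, 47]
  [6] addr=0x132 blk=38 s=6: L1-HIT | VC [30, 47]
  [7] addr=0xbd blk=23 s=7: L1-HIT | VC [30, 47]
  [8] addr=0x11e blk=35 s=3: MISS | VC [30, 47]
  [9] addr=0xbf blk=23 s=7: L1-HIT | VC [30, 47]
  [10] addr=0x17e blk=47 s=7: VC-HIT | VC [30, 23]
  [11] addr=0x1f1 blk=62 s=6: MISS | VC [30, 23, 38]
  [12] addr=0x11a blk=35 s=3: L1-HIT | VC [30, 23, 38]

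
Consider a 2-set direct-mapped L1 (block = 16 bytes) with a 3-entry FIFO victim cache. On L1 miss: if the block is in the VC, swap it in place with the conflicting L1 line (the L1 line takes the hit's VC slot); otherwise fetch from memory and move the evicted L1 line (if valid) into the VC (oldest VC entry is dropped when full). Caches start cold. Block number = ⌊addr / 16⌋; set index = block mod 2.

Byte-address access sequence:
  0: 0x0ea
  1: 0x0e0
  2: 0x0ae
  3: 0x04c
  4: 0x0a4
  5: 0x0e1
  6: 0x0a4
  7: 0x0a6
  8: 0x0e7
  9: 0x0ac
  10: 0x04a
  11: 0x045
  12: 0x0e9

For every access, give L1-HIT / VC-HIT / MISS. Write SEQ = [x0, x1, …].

SEQ = [MISS, L1-HIT, MISS, MISS, VC-HIT, VC-HIT, VC-HIT, L1-HIT, VC-HIT, VC-HIT, VC-HIT, L1-HIT, VC-HIT]

#0 0xea→b14/s0 MISS; vc=[]
#1 0xe0→b14/s0 L1-HIT; vc=[]
#2 0xae→b10/s0 MISS; vc=[14]
#3 0x4c→b4/s0 MISS; vc=[14,10]
#4 0xa4→b10/s0 VC-HIT; vc=[14,4]
#5 0xe1→b14/s0 VC-HIT; vc=[10,4]
#6 0xa4→b10/s0 VC-HIT; vc=[14,4]
#7 0xa6→b10/s0 L1-HIT; vc=[14,4]
#8 0xe7→b14/s0 VC-HIT; vc=[10,4]
#9 0xac→b10/s0 VC-HIT; vc=[14,4]
#10 0x4a→b4/s0 VC-HIT; vc=[14,10]
#11 0x45→b4/s0 L1-HIT; vc=[14,10]
#12 0xe9→b14/s0 VC-HIT; vc=[4,10]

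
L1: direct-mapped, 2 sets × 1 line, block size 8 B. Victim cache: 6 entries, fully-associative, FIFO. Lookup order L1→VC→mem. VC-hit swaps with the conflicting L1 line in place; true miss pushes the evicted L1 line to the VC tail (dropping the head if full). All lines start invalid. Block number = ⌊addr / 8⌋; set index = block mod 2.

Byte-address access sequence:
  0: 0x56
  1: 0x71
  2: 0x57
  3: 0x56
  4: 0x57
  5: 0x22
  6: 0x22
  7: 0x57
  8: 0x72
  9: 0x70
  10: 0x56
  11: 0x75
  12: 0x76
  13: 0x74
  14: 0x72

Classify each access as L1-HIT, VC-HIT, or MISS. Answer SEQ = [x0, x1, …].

#0 0x56→b10/s0 MISS; vc=[]
#1 0x71→b14/s0 MISS; vc=[10]
#2 0x57→b10/s0 VC-HIT; vc=[14]
#3 0x56→b10/s0 L1-HIT; vc=[14]
#4 0x57→b10/s0 L1-HIT; vc=[14]
#5 0x22→b4/s0 MISS; vc=[14,10]
#6 0x22→b4/s0 L1-HIT; vc=[14,10]
#7 0x57→b10/s0 VC-HIT; vc=[14,4]
#8 0x72→b14/s0 VC-HIT; vc=[10,4]
#9 0x70→b14/s0 L1-HIT; vc=[10,4]
#10 0x56→b10/s0 VC-HIT; vc=[14,4]
#11 0x75→b14/s0 VC-HIT; vc=[10,4]
#12 0x76→b14/s0 L1-HIT; vc=[10,4]
#13 0x74→b14/s0 L1-HIT; vc=[10,4]
#14 0x72→b14/s0 L1-HIT; vc=[10,4]

SEQ = [MISS, MISS, VC-HIT, L1-HIT, L1-HIT, MISS, L1-HIT, VC-HIT, VC-HIT, L1-HIT, VC-HIT, VC-HIT, L1-HIT, L1-HIT, L1-HIT]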